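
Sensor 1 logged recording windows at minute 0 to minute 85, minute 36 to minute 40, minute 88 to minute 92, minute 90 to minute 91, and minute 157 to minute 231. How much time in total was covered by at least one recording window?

Merged: minute 0 to minute 85, minute 88 to minute 92, minute 157 to minute 231.
Lengths: 85 minutes + 4 minutes + 74 minutes = 163 minutes.

163 minutes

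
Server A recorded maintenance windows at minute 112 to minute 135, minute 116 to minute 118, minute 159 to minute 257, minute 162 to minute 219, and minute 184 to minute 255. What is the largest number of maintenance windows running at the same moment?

At minute 184, 3 of the intervals are simultaneously active.
No point has more.

3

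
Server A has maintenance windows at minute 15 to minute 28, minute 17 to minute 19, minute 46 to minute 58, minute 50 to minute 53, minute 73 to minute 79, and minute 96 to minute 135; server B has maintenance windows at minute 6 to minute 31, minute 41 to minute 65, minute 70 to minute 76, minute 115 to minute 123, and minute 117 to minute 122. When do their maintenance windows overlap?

minute 15 to minute 28, minute 46 to minute 58, minute 73 to minute 76, minute 115 to minute 123

A, merged: minute 15 to minute 28, minute 46 to minute 58, minute 73 to minute 79, minute 96 to minute 135.
B, merged: minute 6 to minute 31, minute 41 to minute 65, minute 70 to minute 76, minute 115 to minute 123.
minute 15 to minute 28 overlaps B on minute 15 to minute 28.
minute 46 to minute 58 overlaps B on minute 46 to minute 58.
minute 73 to minute 79 overlaps B on minute 73 to minute 76.
minute 96 to minute 135 overlaps B on minute 115 to minute 123.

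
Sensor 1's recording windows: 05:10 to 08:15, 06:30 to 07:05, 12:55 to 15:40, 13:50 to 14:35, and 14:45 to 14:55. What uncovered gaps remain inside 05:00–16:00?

Covered (merged): 05:10–08:15, 12:55–15:40.
Gaps within 05:00–16:00: 05:00–05:10, 08:15–12:55, 15:40–16:00.

05:00–05:10, 08:15–12:55, 15:40–16:00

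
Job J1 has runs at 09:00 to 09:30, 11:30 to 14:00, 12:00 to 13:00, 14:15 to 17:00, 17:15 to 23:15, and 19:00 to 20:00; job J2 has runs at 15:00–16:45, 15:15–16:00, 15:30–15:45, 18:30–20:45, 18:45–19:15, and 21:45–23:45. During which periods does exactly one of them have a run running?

A, merged: 09:00-09:30, 11:30-14:00, 14:15-17:00, 17:15-23:15.
B, merged: 15:00-16:45, 18:30-20:45, 21:45-23:45.
A but not B: 09:00-09:30, 11:30-14:00, 14:15-15:00, 16:45-17:00, 17:15-18:30, 20:45-21:45.
B but not A: 23:15-23:45.
Combining gives A △ B.

09:00-09:30, 11:30-14:00, 14:15-15:00, 16:45-17:00, 17:15-18:30, 20:45-21:45, 23:15-23:45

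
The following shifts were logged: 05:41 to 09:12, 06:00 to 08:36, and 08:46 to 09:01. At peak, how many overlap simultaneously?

2

Walk the sorted start/end points keeping a running depth.
The depth first hits 2 at 06:00.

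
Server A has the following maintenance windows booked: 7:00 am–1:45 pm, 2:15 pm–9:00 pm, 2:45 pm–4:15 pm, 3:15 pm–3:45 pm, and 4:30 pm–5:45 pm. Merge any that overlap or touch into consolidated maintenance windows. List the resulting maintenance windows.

7:00 am–1:45 pm, 2:15 pm–9:00 pm

2:15 pm–9:00 pm is disjoint → start new block.
2:45 pm–4:15 pm overlaps/touches 2:15 pm–9:00 pm → extend to 2:15 pm–9:00 pm.
3:15 pm–3:45 pm overlaps/touches 2:15 pm–9:00 pm → extend to 2:15 pm–9:00 pm.
4:30 pm–5:45 pm overlaps/touches 2:15 pm–9:00 pm → extend to 2:15 pm–9:00 pm.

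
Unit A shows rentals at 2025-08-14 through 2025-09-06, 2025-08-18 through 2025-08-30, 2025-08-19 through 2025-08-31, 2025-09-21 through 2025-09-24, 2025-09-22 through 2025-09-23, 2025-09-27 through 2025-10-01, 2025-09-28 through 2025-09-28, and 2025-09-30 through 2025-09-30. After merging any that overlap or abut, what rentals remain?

2025-08-14 through 2025-09-06, 2025-09-21 through 2025-09-24, 2025-09-27 through 2025-10-01

2025-08-18 through 2025-08-30 overlaps/touches 2025-08-14 through 2025-09-06 → extend to 2025-08-14 through 2025-09-06.
2025-08-19 through 2025-08-31 overlaps/touches 2025-08-14 through 2025-09-06 → extend to 2025-08-14 through 2025-09-06.
2025-09-21 through 2025-09-24 is disjoint → start new block.
2025-09-22 through 2025-09-23 overlaps/touches 2025-09-21 through 2025-09-24 → extend to 2025-09-21 through 2025-09-24.
2025-09-27 through 2025-10-01 is disjoint → start new block.
2025-09-28 through 2025-09-28 overlaps/touches 2025-09-27 through 2025-10-01 → extend to 2025-09-27 through 2025-10-01.
2025-09-30 through 2025-09-30 overlaps/touches 2025-09-27 through 2025-10-01 → extend to 2025-09-27 through 2025-10-01.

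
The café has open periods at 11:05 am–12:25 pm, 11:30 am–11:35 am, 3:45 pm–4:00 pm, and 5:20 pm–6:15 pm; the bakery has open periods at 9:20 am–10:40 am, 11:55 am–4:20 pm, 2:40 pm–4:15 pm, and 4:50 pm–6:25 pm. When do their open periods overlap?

First set merges to 11:05 am–12:25 pm, 3:45 pm–4:00 pm, 5:20 pm–6:15 pm.
Second set merges to 9:20 am–10:40 am, 11:55 am–4:20 pm, 4:50 pm–6:25 pm.
11:05 am–12:25 pm overlaps B on 11:55 am–12:25 pm.
3:45 pm–4:00 pm overlaps B on 3:45 pm–4:00 pm.
5:20 pm–6:15 pm overlaps B on 5:20 pm–6:15 pm.

11:55 am–12:25 pm, 3:45 pm–4:00 pm, 5:20 pm–6:15 pm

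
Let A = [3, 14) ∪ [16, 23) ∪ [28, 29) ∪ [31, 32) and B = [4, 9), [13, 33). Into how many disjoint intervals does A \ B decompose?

2

A \ B = [3, 4), [9, 13).
That is 2 disjoint pieces.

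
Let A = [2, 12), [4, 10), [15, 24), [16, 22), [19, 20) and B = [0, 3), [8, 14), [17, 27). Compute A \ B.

[3, 8) ∪ [15, 17)

Merge the first list: [2, 12), [15, 24).
[2, 12) with B removed leaves [3, 8).
[15, 24) with B removed leaves [15, 17).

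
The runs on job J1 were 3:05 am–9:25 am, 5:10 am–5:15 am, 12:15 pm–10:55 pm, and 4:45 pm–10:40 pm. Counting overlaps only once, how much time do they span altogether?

Merged: 3:05 am–9:25 am, 12:15 pm–10:55 pm.
Lengths: 6 h 20 min + 10 h 40 min = 17 h.

17 h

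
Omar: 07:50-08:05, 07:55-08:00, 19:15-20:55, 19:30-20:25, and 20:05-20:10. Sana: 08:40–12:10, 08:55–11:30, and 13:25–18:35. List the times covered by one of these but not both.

07:50–08:05, 08:40–12:10, 13:25–18:35, 19:15–20:55

Merge the first list: 07:50–08:05, 19:15–20:55.
Merge the second list: 08:40–12:10, 13:25–18:35.
A \ B = 07:50–08:05, 19:15–20:55.
B \ A = 08:40–12:10, 13:25–18:35.
Union of the two gives the symmetric difference.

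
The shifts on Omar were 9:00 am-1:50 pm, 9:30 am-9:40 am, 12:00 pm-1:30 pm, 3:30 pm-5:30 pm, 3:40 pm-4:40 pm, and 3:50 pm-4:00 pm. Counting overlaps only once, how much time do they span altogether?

6 h 50 min

Merged: 9:00 am–1:50 pm, 3:30 pm–5:30 pm.
Lengths: 4 h 50 min + 2 h = 6 h 50 min.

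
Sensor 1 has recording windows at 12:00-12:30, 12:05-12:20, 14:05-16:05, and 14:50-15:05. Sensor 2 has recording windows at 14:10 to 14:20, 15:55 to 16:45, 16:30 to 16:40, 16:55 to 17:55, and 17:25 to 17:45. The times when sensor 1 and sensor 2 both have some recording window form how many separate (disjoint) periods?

2

Merge the first list: 12:00-12:30, 14:05-16:05.
Merge the second list: 14:10-14:20, 15:55-16:45, 16:55-17:55.
A ∩ B = 14:10-14:20, 15:55-16:05.
That is 2 disjoint pieces.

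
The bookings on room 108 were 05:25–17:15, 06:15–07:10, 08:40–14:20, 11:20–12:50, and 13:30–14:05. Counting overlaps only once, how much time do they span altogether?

11 h 50 min

Merged: 05:25–17:15.
Length: 11 h 50 min.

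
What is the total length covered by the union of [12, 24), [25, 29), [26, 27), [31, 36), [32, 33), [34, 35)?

21

Merged: [12, 24), [25, 29), [31, 36).
Lengths: 12 + 4 + 5 = 21.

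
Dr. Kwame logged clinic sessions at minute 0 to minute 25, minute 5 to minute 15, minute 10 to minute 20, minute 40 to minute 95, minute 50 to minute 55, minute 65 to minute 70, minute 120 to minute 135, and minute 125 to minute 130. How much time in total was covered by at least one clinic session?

Merged: minute 0 to minute 25, minute 40 to minute 95, minute 120 to minute 135.
Lengths: 25 minutes + 55 minutes + 15 minutes = 95 minutes.

95 minutes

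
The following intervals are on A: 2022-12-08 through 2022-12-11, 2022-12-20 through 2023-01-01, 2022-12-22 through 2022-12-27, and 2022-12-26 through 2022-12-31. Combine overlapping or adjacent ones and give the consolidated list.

2022-12-08 through 2022-12-11, 2022-12-20 through 2023-01-01

2022-12-20 through 2023-01-01 is disjoint → start new block.
2022-12-22 through 2022-12-27 overlaps/touches 2022-12-20 through 2023-01-01 → extend to 2022-12-20 through 2023-01-01.
2022-12-26 through 2022-12-31 overlaps/touches 2022-12-20 through 2023-01-01 → extend to 2022-12-20 through 2023-01-01.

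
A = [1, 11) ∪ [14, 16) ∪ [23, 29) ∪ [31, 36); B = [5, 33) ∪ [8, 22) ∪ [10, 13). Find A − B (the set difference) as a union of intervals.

Merge the second list: [5, 33).
[1, 11) \ B = [1, 5).
[14, 16): entirely removed.
[23, 29): entirely removed.
[31, 36) \ B = [33, 36).

[1, 5) ∪ [33, 36)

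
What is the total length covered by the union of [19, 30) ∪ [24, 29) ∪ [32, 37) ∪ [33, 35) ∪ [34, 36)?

16

Merged: [19, 30), [32, 37).
Lengths: 11 + 5 = 16.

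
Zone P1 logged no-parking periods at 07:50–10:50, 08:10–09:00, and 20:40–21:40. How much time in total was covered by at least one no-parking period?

4 h

Merged: 07:50–10:50, 20:40–21:40.
Lengths: 3 h + 1 h = 4 h.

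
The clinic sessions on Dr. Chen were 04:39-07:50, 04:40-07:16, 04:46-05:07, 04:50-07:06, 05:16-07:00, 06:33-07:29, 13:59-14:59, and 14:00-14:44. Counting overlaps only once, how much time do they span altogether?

4 h 11 min

Merged: 04:39-07:50, 13:59-14:59.
Lengths: 3 h 11 min + 1 h = 4 h 11 min.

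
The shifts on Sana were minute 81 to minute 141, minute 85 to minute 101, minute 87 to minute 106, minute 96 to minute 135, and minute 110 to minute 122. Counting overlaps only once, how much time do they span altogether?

Merged: minute 81 to minute 141.
Length: 60 minutes.

60 minutes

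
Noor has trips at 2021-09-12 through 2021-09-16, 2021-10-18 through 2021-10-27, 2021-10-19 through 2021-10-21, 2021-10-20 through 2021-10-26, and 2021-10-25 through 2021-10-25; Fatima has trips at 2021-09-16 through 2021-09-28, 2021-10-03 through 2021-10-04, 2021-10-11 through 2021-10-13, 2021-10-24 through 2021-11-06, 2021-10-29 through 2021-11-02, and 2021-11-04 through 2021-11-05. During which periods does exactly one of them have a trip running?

A, merged: 2021-09-12 through 2021-09-16, 2021-10-18 through 2021-10-27.
B, merged: 2021-09-16 through 2021-09-28, 2021-10-03 through 2021-10-04, 2021-10-11 through 2021-10-13, 2021-10-24 through 2021-11-06.
Only in the first: 2021-09-12 through 2021-09-15, 2021-10-18 through 2021-10-23.
Only in the second: 2021-09-17 through 2021-09-28, 2021-10-03 through 2021-10-04, 2021-10-11 through 2021-10-13, 2021-10-28 through 2021-11-06.
Together these are the periods covered by exactly one.

2021-09-12 through 2021-09-15, 2021-09-17 through 2021-09-28, 2021-10-03 through 2021-10-04, 2021-10-11 through 2021-10-13, 2021-10-18 through 2021-10-23, 2021-10-28 through 2021-11-06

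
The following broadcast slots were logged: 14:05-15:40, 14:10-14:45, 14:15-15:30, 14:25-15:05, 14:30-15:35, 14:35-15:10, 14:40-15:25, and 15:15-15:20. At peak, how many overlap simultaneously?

7

Walk the sorted start/end points keeping a running depth.
The depth first hits 7 at 14:40.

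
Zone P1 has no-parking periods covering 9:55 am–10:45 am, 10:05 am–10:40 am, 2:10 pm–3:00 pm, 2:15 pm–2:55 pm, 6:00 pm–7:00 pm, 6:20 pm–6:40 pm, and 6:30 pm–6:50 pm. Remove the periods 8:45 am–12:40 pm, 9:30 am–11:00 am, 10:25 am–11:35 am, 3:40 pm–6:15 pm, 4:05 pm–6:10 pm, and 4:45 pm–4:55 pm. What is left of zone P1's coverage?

2:10 pm–3:00 pm, 6:15 pm–7:00 pm

Merge the first list: 9:55 am–10:45 am, 2:10 pm–3:00 pm, 6:00 pm–7:00 pm.
Merge the second list: 8:45 am–12:40 pm, 3:40 pm–6:15 pm.
9:55 am–10:45 am: entirely removed.
2:10 pm–3:00 pm: nothing removed.
6:00 pm–7:00 pm \ B = 6:15 pm–7:00 pm.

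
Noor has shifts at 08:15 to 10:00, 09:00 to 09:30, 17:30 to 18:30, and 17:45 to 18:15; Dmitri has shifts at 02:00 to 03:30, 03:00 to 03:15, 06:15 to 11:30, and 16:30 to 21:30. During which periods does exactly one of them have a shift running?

Merge the first list: 08:15–10:00, 17:30–18:30.
Merge the second list: 02:00–03:30, 06:15–11:30, 16:30–21:30.
Only in the first: none.
Only in the second: 02:00–03:30, 06:15–08:15, 10:00–11:30, 16:30–17:30, 18:30–21:30.
Together these are the periods covered by exactly one.

02:00–03:30, 06:15–08:15, 10:00–11:30, 16:30–17:30, 18:30–21:30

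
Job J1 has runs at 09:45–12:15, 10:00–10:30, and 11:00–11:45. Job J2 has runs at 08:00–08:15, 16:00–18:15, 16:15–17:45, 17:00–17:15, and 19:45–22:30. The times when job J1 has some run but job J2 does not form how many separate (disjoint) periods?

1

Merge the first list: 09:45–12:15.
Merge the second list: 08:00–08:15, 16:00–18:15, 19:45–22:30.
A \ B = 09:45–12:15.
That is 1 disjoint piece.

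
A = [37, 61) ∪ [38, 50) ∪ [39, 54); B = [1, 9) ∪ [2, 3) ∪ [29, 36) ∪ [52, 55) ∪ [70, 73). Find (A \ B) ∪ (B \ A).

[1, 9) ∪ [29, 36) ∪ [37, 52) ∪ [55, 61) ∪ [70, 73)

A, merged: [37, 61).
B, merged: [1, 9), [29, 36), [52, 55), [70, 73).
A but not B: [37, 52), [55, 61).
B but not A: [1, 9), [29, 36), [70, 73).
Combining gives A △ B.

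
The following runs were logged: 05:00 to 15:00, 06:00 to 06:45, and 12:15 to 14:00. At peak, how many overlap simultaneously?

Sweep endpoints in order; track running count of active intervals.
Peak of 2 reached at 06:00.

2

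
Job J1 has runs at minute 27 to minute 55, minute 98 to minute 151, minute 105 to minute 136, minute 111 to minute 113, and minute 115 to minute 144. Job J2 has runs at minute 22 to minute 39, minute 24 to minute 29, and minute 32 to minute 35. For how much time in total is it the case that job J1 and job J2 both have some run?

Merge the first list: minute 27 to minute 55, minute 98 to minute 151.
Merge the second list: minute 22 to minute 39.
A ∩ B = minute 27 to minute 39.
Total: 12 minutes.

12 minutes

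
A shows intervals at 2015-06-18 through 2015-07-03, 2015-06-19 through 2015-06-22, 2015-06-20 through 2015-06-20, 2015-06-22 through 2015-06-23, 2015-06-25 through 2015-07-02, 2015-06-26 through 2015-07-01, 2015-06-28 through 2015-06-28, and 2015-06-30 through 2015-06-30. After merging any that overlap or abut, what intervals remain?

2015-06-19 through 2015-06-22 overlaps/touches 2015-06-18 through 2015-07-03 → extend to 2015-06-18 through 2015-07-03.
2015-06-20 through 2015-06-20 overlaps/touches 2015-06-18 through 2015-07-03 → extend to 2015-06-18 through 2015-07-03.
2015-06-22 through 2015-06-23 overlaps/touches 2015-06-18 through 2015-07-03 → extend to 2015-06-18 through 2015-07-03.
2015-06-25 through 2015-07-02 overlaps/touches 2015-06-18 through 2015-07-03 → extend to 2015-06-18 through 2015-07-03.
2015-06-26 through 2015-07-01 overlaps/touches 2015-06-18 through 2015-07-03 → extend to 2015-06-18 through 2015-07-03.
2015-06-28 through 2015-06-28 overlaps/touches 2015-06-18 through 2015-07-03 → extend to 2015-06-18 through 2015-07-03.
2015-06-30 through 2015-06-30 overlaps/touches 2015-06-18 through 2015-07-03 → extend to 2015-06-18 through 2015-07-03.

2015-06-18 through 2015-07-03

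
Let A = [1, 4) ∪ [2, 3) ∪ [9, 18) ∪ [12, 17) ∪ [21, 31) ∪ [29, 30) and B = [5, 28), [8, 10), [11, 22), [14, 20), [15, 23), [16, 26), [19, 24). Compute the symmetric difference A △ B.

A, merged: [1, 4), [9, 18), [21, 31).
B, merged: [5, 28).
Only in the first: [1, 4), [28, 31).
Only in the second: [5, 9), [18, 21).
Together these are the periods covered by exactly one.

[1, 4) ∪ [5, 9) ∪ [18, 21) ∪ [28, 31)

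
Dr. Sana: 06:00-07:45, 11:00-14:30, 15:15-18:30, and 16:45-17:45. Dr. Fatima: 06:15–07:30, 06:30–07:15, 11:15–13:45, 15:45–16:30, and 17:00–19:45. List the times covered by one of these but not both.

06:00–06:15, 07:30–07:45, 11:00–11:15, 13:45–14:30, 15:15–15:45, 16:30–17:00, 18:30–19:45

First set merges to 06:00–07:45, 11:00–14:30, 15:15–18:30.
Second set merges to 06:15–07:30, 11:15–13:45, 15:45–16:30, 17:00–19:45.
Only in the first: 06:00–06:15, 07:30–07:45, 11:00–11:15, 13:45–14:30, 15:15–15:45, 16:30–17:00.
Only in the second: 18:30–19:45.
Together these are the periods covered by exactly one.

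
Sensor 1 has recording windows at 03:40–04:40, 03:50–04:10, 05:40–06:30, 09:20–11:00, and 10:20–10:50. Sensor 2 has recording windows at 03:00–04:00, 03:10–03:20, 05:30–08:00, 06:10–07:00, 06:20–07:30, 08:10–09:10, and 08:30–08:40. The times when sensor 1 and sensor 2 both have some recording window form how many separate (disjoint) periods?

2

Merge the first list: 03:40-04:40, 05:40-06:30, 09:20-11:00.
Merge the second list: 03:00-04:00, 05:30-08:00, 08:10-09:10.
A ∩ B = 03:40-04:00, 05:40-06:30.
That is 2 disjoint pieces.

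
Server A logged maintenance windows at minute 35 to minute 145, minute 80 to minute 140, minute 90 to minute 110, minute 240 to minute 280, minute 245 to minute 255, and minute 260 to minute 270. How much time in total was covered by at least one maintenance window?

150 minutes

Merged: minute 35 to minute 145, minute 240 to minute 280.
Lengths: 110 minutes + 40 minutes = 150 minutes.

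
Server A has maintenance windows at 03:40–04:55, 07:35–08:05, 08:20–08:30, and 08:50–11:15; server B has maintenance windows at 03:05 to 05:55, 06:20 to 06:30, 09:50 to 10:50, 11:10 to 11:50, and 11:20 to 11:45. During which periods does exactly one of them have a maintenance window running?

03:05–03:40, 04:55–05:55, 06:20–06:30, 07:35–08:05, 08:20–08:30, 08:50–09:50, 10:50–11:10, 11:15–11:50

Second set merges to 03:05–05:55, 06:20–06:30, 09:50–10:50, 11:10–11:50.
A \ B = 07:35–08:05, 08:20–08:30, 08:50–09:50, 10:50–11:10.
B \ A = 03:05–03:40, 04:55–05:55, 06:20–06:30, 11:15–11:50.
Union of the two gives the symmetric difference.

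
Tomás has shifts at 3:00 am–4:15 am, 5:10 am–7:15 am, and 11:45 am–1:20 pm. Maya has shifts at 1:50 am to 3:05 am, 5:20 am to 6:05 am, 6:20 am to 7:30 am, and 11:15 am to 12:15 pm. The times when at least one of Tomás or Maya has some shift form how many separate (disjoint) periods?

3

A ∪ B = 1:50 am–4:15 am, 5:10 am–7:30 am, 11:15 am–1:20 pm.
That is 3 disjoint pieces.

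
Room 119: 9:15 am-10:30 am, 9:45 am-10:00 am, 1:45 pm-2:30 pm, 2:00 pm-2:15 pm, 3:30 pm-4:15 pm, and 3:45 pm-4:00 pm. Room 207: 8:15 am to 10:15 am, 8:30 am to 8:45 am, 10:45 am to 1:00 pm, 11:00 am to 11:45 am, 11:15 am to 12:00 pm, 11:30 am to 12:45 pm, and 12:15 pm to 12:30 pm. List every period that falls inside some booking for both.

First set merges to 9:15 am-10:30 am, 1:45 pm-2:30 pm, 3:30 pm-4:15 pm.
Second set merges to 8:15 am-10:15 am, 10:45 am-1:00 pm.
9:15 am-10:30 am overlaps B on 9:15 am-10:15 am.
1:45 pm-2:30 pm falls entirely outside B.
3:30 pm-4:15 pm falls entirely outside B.

9:15 am-10:15 am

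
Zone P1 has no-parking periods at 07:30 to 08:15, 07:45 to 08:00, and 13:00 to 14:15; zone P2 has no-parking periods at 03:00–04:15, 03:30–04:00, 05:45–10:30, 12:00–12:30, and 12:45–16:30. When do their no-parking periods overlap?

Merge the first list: 07:30-08:15, 13:00-14:15.
Merge the second list: 03:00-04:15, 05:45-10:30, 12:00-12:30, 12:45-16:30.
07:30-08:15 meets the second set on 07:30-08:15.
13:00-14:15 meets the second set on 13:00-14:15.

07:30-08:15, 13:00-14:15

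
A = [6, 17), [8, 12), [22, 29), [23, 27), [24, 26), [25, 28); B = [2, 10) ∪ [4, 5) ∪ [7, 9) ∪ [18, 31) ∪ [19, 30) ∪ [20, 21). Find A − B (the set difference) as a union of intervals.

Merge the first list: [6, 17), [22, 29).
Merge the second list: [2, 10), [18, 31).
[6, 17) minus B → [10, 17).
[22, 29): fully covered by B → removed.

[10, 17)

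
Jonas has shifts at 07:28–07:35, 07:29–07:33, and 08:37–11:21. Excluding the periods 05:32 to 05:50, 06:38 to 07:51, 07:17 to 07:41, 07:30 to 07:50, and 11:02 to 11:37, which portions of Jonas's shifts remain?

Merge the first list: 07:28–07:35, 08:37–11:21.
Merge the second list: 05:32–05:50, 06:38–07:51, 11:02–11:37.
07:28–07:35: entirely removed.
08:37–11:21 \ B = 08:37–11:02.

08:37–11:02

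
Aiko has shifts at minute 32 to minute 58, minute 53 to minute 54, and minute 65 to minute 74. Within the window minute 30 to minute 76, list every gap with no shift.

Covered (merged): minute 32 to minute 58, minute 65 to minute 74.
Gaps within minute 30 to minute 76: minute 30 to minute 32, minute 58 to minute 65, minute 74 to minute 76.

minute 30 to minute 32, minute 58 to minute 65, minute 74 to minute 76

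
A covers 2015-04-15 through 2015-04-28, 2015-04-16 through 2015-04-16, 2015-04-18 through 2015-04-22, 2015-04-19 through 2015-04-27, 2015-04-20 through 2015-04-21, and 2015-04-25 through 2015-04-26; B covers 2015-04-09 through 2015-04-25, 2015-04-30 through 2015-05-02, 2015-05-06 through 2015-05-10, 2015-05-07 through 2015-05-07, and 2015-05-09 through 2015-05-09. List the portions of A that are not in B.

2015-04-26 through 2015-04-28

A, merged: 2015-04-15 through 2015-04-28.
B, merged: 2015-04-09 through 2015-04-25, 2015-04-30 through 2015-05-02, 2015-05-06 through 2015-05-10.
2015-04-15 through 2015-04-28 with B removed leaves 2015-04-26 through 2015-04-28.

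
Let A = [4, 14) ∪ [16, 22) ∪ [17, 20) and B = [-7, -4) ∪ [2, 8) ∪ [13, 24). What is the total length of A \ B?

Merge the first list: [4, 14), [16, 22).
A \ B = [8, 13).
Total: 5.

5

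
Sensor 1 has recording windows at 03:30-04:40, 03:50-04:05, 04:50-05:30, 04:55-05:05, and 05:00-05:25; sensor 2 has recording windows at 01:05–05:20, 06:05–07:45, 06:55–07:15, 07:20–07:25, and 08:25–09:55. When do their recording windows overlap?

A, merged: 03:30–04:40, 04:50–05:30.
B, merged: 01:05–05:20, 06:05–07:45, 08:25–09:55.
03:30–04:40 ∩ B → 03:30–04:40.
04:50–05:30 ∩ B → 04:50–05:20.

03:30–04:40, 04:50–05:20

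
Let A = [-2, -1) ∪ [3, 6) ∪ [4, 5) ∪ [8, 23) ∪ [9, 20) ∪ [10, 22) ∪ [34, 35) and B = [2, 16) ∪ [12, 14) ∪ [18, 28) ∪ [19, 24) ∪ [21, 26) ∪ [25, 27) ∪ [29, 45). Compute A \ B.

A, merged: [-2, -1), [3, 6), [8, 23), [34, 35).
B, merged: [2, 16), [18, 28), [29, 45).
[-2, -1): no B overlap → unchanged.
[3, 6): fully covered by B → removed.
[8, 23) minus B → [16, 18).
[34, 35): fully covered by B → removed.

[-2, -1) ∪ [16, 18)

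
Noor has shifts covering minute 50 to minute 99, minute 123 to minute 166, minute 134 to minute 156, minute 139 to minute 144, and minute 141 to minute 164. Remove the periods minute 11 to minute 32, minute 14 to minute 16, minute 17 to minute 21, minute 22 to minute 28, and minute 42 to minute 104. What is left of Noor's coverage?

Merge the first list: minute 50 to minute 99, minute 123 to minute 166.
Merge the second list: minute 11 to minute 32, minute 42 to minute 104.
minute 50 to minute 99: entirely removed.
minute 123 to minute 166: nothing removed.

minute 123 to minute 166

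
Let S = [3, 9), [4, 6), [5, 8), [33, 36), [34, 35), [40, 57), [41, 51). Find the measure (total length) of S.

26

Merged: [3, 9), [33, 36), [40, 57).
Lengths: 6 + 3 + 17 = 26.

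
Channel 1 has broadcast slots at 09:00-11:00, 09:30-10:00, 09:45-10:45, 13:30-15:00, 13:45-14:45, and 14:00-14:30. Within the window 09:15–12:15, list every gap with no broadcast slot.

Covered (merged): 09:00-11:00, 13:30-15:00.
Gaps within 09:15-12:15: 11:00-12:15.

11:00-12:15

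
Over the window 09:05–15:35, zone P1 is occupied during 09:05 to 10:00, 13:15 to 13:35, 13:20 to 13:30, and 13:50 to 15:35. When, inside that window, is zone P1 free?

10:00–13:15, 13:35–13:50

Covered (merged): 09:05–10:00, 13:15–13:35, 13:50–15:35.
Uncovered inside 09:05–15:35: 10:00–13:15, 13:35–13:50.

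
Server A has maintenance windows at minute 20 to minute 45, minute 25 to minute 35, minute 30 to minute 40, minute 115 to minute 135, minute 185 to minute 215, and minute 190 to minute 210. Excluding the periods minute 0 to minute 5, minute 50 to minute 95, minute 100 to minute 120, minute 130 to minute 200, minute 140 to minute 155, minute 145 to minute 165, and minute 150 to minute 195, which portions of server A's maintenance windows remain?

minute 20 to minute 45, minute 120 to minute 130, minute 200 to minute 215

A, merged: minute 20 to minute 45, minute 115 to minute 135, minute 185 to minute 215.
B, merged: minute 0 to minute 5, minute 50 to minute 95, minute 100 to minute 120, minute 130 to minute 200.
minute 20 to minute 45: no B overlap → unchanged.
minute 115 to minute 135 minus B → minute 120 to minute 130.
minute 185 to minute 215 minus B → minute 200 to minute 215.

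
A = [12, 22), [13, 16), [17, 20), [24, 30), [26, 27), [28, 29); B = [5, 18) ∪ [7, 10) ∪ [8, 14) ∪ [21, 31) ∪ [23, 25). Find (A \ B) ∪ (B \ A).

[5, 12) ∪ [18, 21) ∪ [22, 24) ∪ [30, 31)

A, merged: [12, 22), [24, 30).
B, merged: [5, 18), [21, 31).
A \ B = [18, 21).
B \ A = [5, 12), [22, 24), [30, 31).
Union of the two gives the symmetric difference.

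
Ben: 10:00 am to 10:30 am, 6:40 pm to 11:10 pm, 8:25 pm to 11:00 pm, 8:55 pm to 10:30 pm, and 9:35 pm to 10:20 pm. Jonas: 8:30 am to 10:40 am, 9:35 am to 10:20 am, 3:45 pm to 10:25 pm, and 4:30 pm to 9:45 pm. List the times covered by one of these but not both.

8:30 am–10:00 am, 10:30 am–10:40 am, 3:45 pm–6:40 pm, 10:25 pm–11:10 pm

A, merged: 10:00 am–10:30 am, 6:40 pm–11:10 pm.
B, merged: 8:30 am–10:40 am, 3:45 pm–10:25 pm.
A \ B = 10:25 pm–11:10 pm.
B \ A = 8:30 am–10:00 am, 10:30 am–10:40 am, 3:45 pm–6:40 pm.
Union of the two gives the symmetric difference.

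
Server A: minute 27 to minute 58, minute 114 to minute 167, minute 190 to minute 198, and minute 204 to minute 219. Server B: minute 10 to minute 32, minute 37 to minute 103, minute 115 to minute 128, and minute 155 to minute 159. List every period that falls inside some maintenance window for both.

minute 27 to minute 58 meets the second set on minute 27 to minute 32, minute 37 to minute 58.
minute 114 to minute 167 meets the second set on minute 115 to minute 128, minute 155 to minute 159.
minute 190 to minute 198: no overlap with the second set.
minute 204 to minute 219: no overlap with the second set.

minute 27 to minute 32, minute 37 to minute 58, minute 115 to minute 128, minute 155 to minute 159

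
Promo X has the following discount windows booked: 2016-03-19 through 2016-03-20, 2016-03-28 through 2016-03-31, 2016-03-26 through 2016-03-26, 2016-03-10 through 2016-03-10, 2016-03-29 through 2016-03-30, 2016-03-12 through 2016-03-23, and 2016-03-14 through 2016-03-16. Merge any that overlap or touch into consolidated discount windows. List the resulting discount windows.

Sort by start: 2016-03-10 through 2016-03-10, 2016-03-12 through 2016-03-23, 2016-03-14 through 2016-03-16, 2016-03-19 through 2016-03-20, 2016-03-26 through 2016-03-26, 2016-03-28 through 2016-03-31, 2016-03-29 through 2016-03-30.
2016-03-12 through 2016-03-23 is disjoint → start new block.
2016-03-14 through 2016-03-16 overlaps/touches 2016-03-12 through 2016-03-23 → extend to 2016-03-12 through 2016-03-23.
2016-03-19 through 2016-03-20 overlaps/touches 2016-03-12 through 2016-03-23 → extend to 2016-03-12 through 2016-03-23.
2016-03-26 through 2016-03-26 is disjoint → start new block.
2016-03-28 through 2016-03-31 is disjoint → start new block.
2016-03-29 through 2016-03-30 overlaps/touches 2016-03-28 through 2016-03-31 → extend to 2016-03-28 through 2016-03-31.

2016-03-10 through 2016-03-10, 2016-03-12 through 2016-03-23, 2016-03-26 through 2016-03-26, 2016-03-28 through 2016-03-31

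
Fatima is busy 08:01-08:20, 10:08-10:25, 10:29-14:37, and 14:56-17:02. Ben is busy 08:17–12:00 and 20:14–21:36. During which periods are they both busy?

08:17-08:20, 10:08-10:25, 10:29-12:00

08:01-08:20 ∩ B → 08:17-08:20.
10:08-10:25 ∩ B → 10:08-10:25.
10:29-14:37 ∩ B → 10:29-12:00.
14:56-17:02 meets no B interval.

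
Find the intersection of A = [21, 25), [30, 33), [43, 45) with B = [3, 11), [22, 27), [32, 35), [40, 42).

[22, 25) ∪ [32, 33)

[21, 25) meets the second set on [22, 25).
[30, 33) meets the second set on [32, 33).
[43, 45): no overlap with the second set.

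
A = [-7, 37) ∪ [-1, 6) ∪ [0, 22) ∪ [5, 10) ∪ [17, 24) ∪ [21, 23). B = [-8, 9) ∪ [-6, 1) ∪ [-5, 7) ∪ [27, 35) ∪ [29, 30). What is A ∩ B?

Merge the first list: [-7, 37).
Merge the second list: [-8, 9), [27, 35).
[-7, 37) meets the second set on [-7, 9), [27, 35).

[-7, 9) ∪ [27, 35)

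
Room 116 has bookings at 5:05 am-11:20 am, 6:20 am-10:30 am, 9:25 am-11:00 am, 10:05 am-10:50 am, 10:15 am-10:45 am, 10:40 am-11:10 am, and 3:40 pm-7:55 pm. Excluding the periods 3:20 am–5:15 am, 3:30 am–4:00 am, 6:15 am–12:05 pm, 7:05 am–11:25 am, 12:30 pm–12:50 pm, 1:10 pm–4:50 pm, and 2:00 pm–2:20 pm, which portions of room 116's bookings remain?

5:15 am-6:15 am, 4:50 pm-7:55 pm

First set merges to 5:05 am-11:20 am, 3:40 pm-7:55 pm.
Second set merges to 3:20 am-5:15 am, 6:15 am-12:05 pm, 12:30 pm-12:50 pm, 1:10 pm-4:50 pm.
5:05 am-11:20 am minus B → 5:15 am-6:15 am.
3:40 pm-7:55 pm minus B → 4:50 pm-7:55 pm.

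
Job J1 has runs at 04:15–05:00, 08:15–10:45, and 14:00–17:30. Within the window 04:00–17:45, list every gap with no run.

After merging, the occupied span is 04:15-05:00, 08:15-10:45, 14:00-17:30.
Gaps within 04:00-17:45: 04:00-04:15, 05:00-08:15, 10:45-14:00, 17:30-17:45.

04:00-04:15, 05:00-08:15, 10:45-14:00, 17:30-17:45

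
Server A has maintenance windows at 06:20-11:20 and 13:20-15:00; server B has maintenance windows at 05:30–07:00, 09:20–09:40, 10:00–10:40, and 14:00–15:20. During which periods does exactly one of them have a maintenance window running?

A but not B: 07:00–09:20, 09:40–10:00, 10:40–11:20, 13:20–14:00.
B but not A: 05:30–06:20, 15:00–15:20.
Combining gives A △ B.

05:30–06:20, 07:00–09:20, 09:40–10:00, 10:40–11:20, 13:20–14:00, 15:00–15:20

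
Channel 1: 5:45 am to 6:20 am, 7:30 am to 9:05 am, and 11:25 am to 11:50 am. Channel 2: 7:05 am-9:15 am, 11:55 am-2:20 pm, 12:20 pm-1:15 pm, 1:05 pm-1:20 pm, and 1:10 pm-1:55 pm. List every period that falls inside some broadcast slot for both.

7:30 am-9:05 am

Merge the second list: 7:05 am-9:15 am, 11:55 am-2:20 pm.
5:45 am-6:20 am: no overlap with the second set.
7:30 am-9:05 am meets the second set on 7:30 am-9:05 am.
11:25 am-11:50 am: no overlap with the second set.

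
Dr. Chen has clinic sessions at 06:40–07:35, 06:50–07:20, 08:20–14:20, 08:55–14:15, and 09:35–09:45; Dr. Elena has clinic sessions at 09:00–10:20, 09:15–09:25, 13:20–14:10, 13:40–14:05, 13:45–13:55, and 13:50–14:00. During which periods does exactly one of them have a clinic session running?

06:40–07:35, 08:20–09:00, 10:20–13:20, 14:10–14:20

First set merges to 06:40–07:35, 08:20–14:20.
Second set merges to 09:00–10:20, 13:20–14:10.
A \ B = 06:40–07:35, 08:20–09:00, 10:20–13:20, 14:10–14:20.
B \ A = none.
Union of the two gives the symmetric difference.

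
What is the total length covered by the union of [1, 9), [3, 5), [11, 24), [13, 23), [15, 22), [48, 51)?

24

Merged: [1, 9), [11, 24), [48, 51).
Lengths: 8 + 13 + 3 = 24.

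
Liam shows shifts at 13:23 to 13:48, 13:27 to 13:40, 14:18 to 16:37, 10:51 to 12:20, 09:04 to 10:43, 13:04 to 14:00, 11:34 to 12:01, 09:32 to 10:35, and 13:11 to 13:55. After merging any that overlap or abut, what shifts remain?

09:04-10:43, 10:51-12:20, 13:04-14:00, 14:18-16:37

Sort by start: 09:04-10:43, 09:32-10:35, 10:51-12:20, 11:34-12:01, 13:04-14:00, 13:11-13:55, 13:23-13:48, 13:27-13:40, 14:18-16:37.
09:32-10:35 overlaps/touches 09:04-10:43 → extend to 09:04-10:43.
10:51-12:20 is disjoint → start new block.
11:34-12:01 overlaps/touches 10:51-12:20 → extend to 10:51-12:20.
13:04-14:00 is disjoint → start new block.
13:11-13:55 overlaps/touches 13:04-14:00 → extend to 13:04-14:00.
13:23-13:48 overlaps/touches 13:04-14:00 → extend to 13:04-14:00.
13:27-13:40 overlaps/touches 13:04-14:00 → extend to 13:04-14:00.
14:18-16:37 is disjoint → start new block.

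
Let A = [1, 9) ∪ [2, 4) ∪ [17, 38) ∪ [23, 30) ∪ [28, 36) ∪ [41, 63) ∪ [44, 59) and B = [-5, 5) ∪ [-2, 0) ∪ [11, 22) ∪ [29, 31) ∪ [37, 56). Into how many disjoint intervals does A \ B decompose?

4

A, merged: [1, 9), [17, 38), [41, 63).
B, merged: [-5, 5), [11, 22), [29, 31), [37, 56).
A \ B = [5, 9), [22, 29), [31, 37), [56, 63).
That is 4 disjoint pieces.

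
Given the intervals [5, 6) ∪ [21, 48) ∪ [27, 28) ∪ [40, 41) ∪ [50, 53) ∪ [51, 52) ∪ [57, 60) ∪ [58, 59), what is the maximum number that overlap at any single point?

Sweep endpoints in order; track running count of active intervals.
Peak of 2 reached at 27.

2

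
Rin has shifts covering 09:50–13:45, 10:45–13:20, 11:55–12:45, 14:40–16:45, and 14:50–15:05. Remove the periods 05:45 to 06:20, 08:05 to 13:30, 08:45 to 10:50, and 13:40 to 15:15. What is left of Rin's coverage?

13:30–13:40, 15:15–16:45

A, merged: 09:50–13:45, 14:40–16:45.
B, merged: 05:45–06:20, 08:05–13:30, 13:40–15:15.
09:50–13:45 with B removed leaves 13:30–13:40.
14:40–16:45 with B removed leaves 15:15–16:45.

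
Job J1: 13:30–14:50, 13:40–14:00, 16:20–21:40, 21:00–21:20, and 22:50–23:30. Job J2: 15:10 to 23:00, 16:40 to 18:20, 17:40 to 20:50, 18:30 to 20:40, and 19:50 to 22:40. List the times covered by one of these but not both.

A, merged: 13:30-14:50, 16:20-21:40, 22:50-23:30.
B, merged: 15:10-23:00.
Only in the first: 13:30-14:50, 23:00-23:30.
Only in the second: 15:10-16:20, 21:40-22:50.
Together these are the periods covered by exactly one.

13:30-14:50, 15:10-16:20, 21:40-22:50, 23:00-23:30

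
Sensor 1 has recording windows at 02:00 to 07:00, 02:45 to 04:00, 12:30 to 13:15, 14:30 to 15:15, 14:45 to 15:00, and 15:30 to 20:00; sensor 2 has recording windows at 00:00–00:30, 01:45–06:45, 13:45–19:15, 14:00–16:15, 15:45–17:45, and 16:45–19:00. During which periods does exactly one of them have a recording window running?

00:00-00:30, 01:45-02:00, 06:45-07:00, 12:30-13:15, 13:45-14:30, 15:15-15:30, 19:15-20:00

Merge the first list: 02:00-07:00, 12:30-13:15, 14:30-15:15, 15:30-20:00.
Merge the second list: 00:00-00:30, 01:45-06:45, 13:45-19:15.
A \ B = 06:45-07:00, 12:30-13:15, 19:15-20:00.
B \ A = 00:00-00:30, 01:45-02:00, 13:45-14:30, 15:15-15:30.
Union of the two gives the symmetric difference.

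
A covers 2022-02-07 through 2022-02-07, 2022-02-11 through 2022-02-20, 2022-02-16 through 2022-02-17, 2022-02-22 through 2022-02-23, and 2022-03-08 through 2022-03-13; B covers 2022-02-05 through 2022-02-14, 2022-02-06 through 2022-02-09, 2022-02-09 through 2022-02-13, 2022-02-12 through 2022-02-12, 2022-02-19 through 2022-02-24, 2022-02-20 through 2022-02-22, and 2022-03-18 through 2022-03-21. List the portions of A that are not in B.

2022-02-15 through 2022-02-18, 2022-03-08 through 2022-03-13

A, merged: 2022-02-07 through 2022-02-07, 2022-02-11 through 2022-02-20, 2022-02-22 through 2022-02-23, 2022-03-08 through 2022-03-13.
B, merged: 2022-02-05 through 2022-02-14, 2022-02-19 through 2022-02-24, 2022-03-18 through 2022-03-21.
2022-02-07 through 2022-02-07 lies entirely inside B → drops out.
2022-02-11 through 2022-02-20 with B removed leaves 2022-02-15 through 2022-02-18.
2022-02-22 through 2022-02-23 lies entirely inside B → drops out.
2022-03-08 through 2022-03-13 is untouched.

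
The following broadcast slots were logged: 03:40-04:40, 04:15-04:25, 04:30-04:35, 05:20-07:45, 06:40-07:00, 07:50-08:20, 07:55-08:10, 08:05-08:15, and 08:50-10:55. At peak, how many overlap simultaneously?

Walk the sorted start/end points keeping a running depth.
The depth first hits 3 at 08:05.

3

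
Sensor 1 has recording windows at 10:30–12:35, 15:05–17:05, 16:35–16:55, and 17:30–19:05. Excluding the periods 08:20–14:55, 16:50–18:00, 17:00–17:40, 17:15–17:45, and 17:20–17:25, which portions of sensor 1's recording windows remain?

First set merges to 10:30–12:35, 15:05–17:05, 17:30–19:05.
Second set merges to 08:20–14:55, 16:50–18:00.
10:30–12:35: fully covered by B → removed.
15:05–17:05 minus B → 15:05–16:50.
17:30–19:05 minus B → 18:00–19:05.

15:05–16:50, 18:00–19:05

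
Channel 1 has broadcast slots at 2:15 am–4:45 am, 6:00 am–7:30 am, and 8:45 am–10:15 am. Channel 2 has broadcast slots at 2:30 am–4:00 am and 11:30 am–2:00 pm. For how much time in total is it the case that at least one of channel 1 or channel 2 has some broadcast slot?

8 h

A ∪ B = 2:15 am-4:45 am, 6:00 am-7:30 am, 8:45 am-10:15 am, 11:30 am-2:00 pm.
Total: 2 h 30 min + 1 h 30 min + 1 h 30 min + 2 h 30 min = 8 h.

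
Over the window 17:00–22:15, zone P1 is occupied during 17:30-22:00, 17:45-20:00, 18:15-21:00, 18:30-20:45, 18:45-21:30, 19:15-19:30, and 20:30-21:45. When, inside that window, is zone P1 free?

Covered (merged): 17:30–22:00.
Complement within 17:00–22:15: 17:00–17:30, 22:00–22:15.

17:00–17:30, 22:00–22:15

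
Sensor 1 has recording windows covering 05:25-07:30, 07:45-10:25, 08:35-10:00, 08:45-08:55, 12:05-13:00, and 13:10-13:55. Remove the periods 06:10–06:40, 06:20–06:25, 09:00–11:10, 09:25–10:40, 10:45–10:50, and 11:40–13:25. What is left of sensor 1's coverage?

First set merges to 05:25–07:30, 07:45–10:25, 12:05–13:00, 13:10–13:55.
Second set merges to 06:10–06:40, 09:00–11:10, 11:40–13:25.
05:25–07:30 with B removed leaves 05:25–06:10, 06:40–07:30.
07:45–10:25 with B removed leaves 07:45–09:00.
12:05–13:00 lies entirely inside B → drops out.
13:10–13:55 with B removed leaves 13:25–13:55.

05:25–06:10, 06:40–07:30, 07:45–09:00, 13:25–13:55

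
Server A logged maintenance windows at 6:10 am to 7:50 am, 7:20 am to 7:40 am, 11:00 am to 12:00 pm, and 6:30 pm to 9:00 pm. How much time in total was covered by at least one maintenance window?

Merged: 6:10 am–7:50 am, 11:00 am–12:00 pm, 6:30 pm–9:00 pm.
Lengths: 1 h 40 min + 1 h + 2 h 30 min = 5 h 10 min.

5 h 10 min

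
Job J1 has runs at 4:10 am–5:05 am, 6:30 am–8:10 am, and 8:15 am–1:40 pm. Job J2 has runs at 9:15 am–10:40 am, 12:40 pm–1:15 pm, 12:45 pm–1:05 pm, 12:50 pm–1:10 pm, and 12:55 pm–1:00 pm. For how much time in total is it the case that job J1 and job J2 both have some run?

B, merged: 9:15 am–10:40 am, 12:40 pm–1:15 pm.
A ∩ B = 9:15 am–10:40 am, 12:40 pm–1:15 pm.
Total: 1 h 25 min + 35 min = 2 h.

2 h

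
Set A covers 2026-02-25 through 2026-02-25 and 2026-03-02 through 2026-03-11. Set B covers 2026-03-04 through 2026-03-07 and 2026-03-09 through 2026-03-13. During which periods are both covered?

2026-02-25 through 2026-02-25: no overlap with the second set.
2026-03-02 through 2026-03-11 meets the second set on 2026-03-04 through 2026-03-07, 2026-03-09 through 2026-03-11.

2026-03-04 through 2026-03-07, 2026-03-09 through 2026-03-11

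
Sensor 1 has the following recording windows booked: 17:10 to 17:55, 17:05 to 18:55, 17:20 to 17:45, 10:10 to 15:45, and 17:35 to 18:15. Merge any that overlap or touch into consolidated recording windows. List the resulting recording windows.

Sort by start: 10:10–15:45, 17:05–18:55, 17:10–17:55, 17:20–17:45, 17:35–18:15.
17:05–18:55 is disjoint → start new block.
17:10–17:55 overlaps/touches 17:05–18:55 → extend to 17:05–18:55.
17:20–17:45 overlaps/touches 17:05–18:55 → extend to 17:05–18:55.
17:35–18:15 overlaps/touches 17:05–18:55 → extend to 17:05–18:55.

10:10–15:45, 17:05–18:55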